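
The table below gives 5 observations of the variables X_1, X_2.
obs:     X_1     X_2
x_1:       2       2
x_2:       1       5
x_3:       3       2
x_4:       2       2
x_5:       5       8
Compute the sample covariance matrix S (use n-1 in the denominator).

Step 1 — column means:
  mean(X_1) = (2 + 1 + 3 + 2 + 5) / 5 = 13/5 = 2.6
  mean(X_2) = (2 + 5 + 2 + 2 + 8) / 5 = 19/5 = 3.8

Step 2 — sample covariance S[i,j] = (1/(n-1)) · Σ_k (x_{k,i} - mean_i) · (x_{k,j} - mean_j), with n-1 = 4.
  S[X_1,X_1] = ((-0.6)·(-0.6) + (-1.6)·(-1.6) + (0.4)·(0.4) + (-0.6)·(-0.6) + (2.4)·(2.4)) / 4 = 9.2/4 = 2.3
  S[X_1,X_2] = ((-0.6)·(-1.8) + (-1.6)·(1.2) + (0.4)·(-1.8) + (-0.6)·(-1.8) + (2.4)·(4.2)) / 4 = 9.6/4 = 2.4
  S[X_2,X_2] = ((-1.8)·(-1.8) + (1.2)·(1.2) + (-1.8)·(-1.8) + (-1.8)·(-1.8) + (4.2)·(4.2)) / 4 = 28.8/4 = 7.2

S is symmetric (S[j,i] = S[i,j]). Assembling:

S = [[2.3, 2.4],
 [2.4, 7.2]]


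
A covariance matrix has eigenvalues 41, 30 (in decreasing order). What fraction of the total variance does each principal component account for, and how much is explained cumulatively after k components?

Step 1 — total variance = trace(Sigma) = Σ λ_i = 41 + 30 = 71.

Step 2 — fraction explained by component i = λ_i / Σ λ:
  PC1: 41/71 = 0.5775
  PC2: 30/71 = 0.4225

Step 3 — cumulative fraction after k components = (λ_1 + ... + λ_k) / Σ λ:
  k = 1: 41/71 = 0.5775
  k = 2: (41 + 30)/71 = 71/71 = 1

Summary (fraction, with percent):

explained: PC1 0.5775 (57.75%), PC2 0.4225 (42.25%);  cumulative: 0.5775, 1


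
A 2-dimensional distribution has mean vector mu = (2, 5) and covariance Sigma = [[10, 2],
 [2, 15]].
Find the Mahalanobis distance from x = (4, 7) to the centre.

Step 1 — centre the observation: (x - mu) = (2, 2).

Step 2 — invert Sigma. det(Sigma) = 10·15 - (2)² = 146.
  Sigma^{-1} = (1/det) · [[d, -b], [-b, a]] = [[0.1027, -0.0137],
 [-0.0137, 0.0685]].

Step 3 — form the quadratic (x - mu)^T · Sigma^{-1} · (x - mu):
  Sigma^{-1} · (x - mu) = (0.1781, 0.1096).
  (x - mu)^T · [Sigma^{-1} · (x - mu)] = (2)·(0.1781) + (2)·(0.1096) = 0.5753.

Step 4 — take square root: d = √(0.5753) ≈ 0.7585.

d(x, mu) = √(0.5753) ≈ 0.7585


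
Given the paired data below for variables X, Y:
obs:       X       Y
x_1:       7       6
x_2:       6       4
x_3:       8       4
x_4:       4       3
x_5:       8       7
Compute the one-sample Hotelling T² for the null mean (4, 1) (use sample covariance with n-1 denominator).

Step 1 — sample mean vector:
  mean(X) = (7 + 6 + 8 + 4 + 8) / 5 = 33/5 = 6.6
  mean(Y) = (6 + 4 + 4 + 3 + 7) / 5 = 24/5 = 4.8
  x̄ = (6.6, 4.8),  deviation x̄ - mu_0 = (6.6, 4.8) - (4, 1) = (2.6, 3.8).

Step 2 — sample covariance matrix, S[i,j] = (1/(n-1)) · Σ_k (x_{k,i} - mean_i) · (x_{k,j} - mean_j), divisor n-1 = 4:
  S[X,X] = ((0.4)·(0.4) + (-0.6)·(-0.6) + (1.4)·(1.4) + (-2.6)·(-2.6) + (1.4)·(1.4)) / 4 = 11.2/4 = 2.8
  S[X,Y] = ((0.4)·(1.2) + (-0.6)·(-0.8) + (1.4)·(-0.8) + (-2.6)·(-1.8) + (1.4)·(2.2)) / 4 = 7.6/4 = 1.9
  S[Y,Y] = ((1.2)·(1.2) + (-0.8)·(-0.8) + (-0.8)·(-0.8) + (-1.8)·(-1.8) + (2.2)·(2.2)) / 4 = 10.8/4 = 2.7
  S = [[2.8, 1.9],
 [1.9, 2.7]].

Step 3 — invert S. det(S) = 2.8·2.7 - (1.9)² = 3.95.
  S^{-1} = (1/det) · [[d, -b], [-b, a]] = [[0.6835, -0.481],
 [-0.481, 0.7089]].

Step 4 — quadratic form (x̄ - mu_0)^T · S^{-1} · (x̄ - mu_0):
  S^{-1} · (x̄ - mu_0) = (-0.0506, 1.443),
  (x̄ - mu_0)^T · [...] = (2.6)·(-0.0506) + (3.8)·(1.443) = 5.3519.

Step 5 — scale by n: T² = 5 · 5.3519 = 26.7595.

T² ≈ 26.7595


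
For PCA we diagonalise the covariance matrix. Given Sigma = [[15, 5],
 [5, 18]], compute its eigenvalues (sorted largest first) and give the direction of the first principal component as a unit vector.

Step 1 — characteristic polynomial of 2×2 Sigma:
  det(Sigma - λI) = λ² - trace · λ + det = 0.
  trace = 15 + 18 = 33, det = 15·18 - (5)² = 245.
Step 2 — discriminant:
  Δ = trace² - 4·det = 1089 - 980 = 109.
Step 3 — eigenvalues:
  λ = (trace ± √Δ)/2 = (33 ± 10.4403)/2,
  λ_1 = 21.7202,  λ_2 = 11.2798.

Step 4 — unit eigenvector for λ_1: solve (Sigma - λ_1 I)v = 0. First row:
  (15 - 21.7202)·v_x + (5)·v_y = 0, i.e. (-6.7202)·v_x + (5)·v_y = 0,
  so v ∝ (b, λ_1 - a) = (5, 6.7202) = u.
  ||u|| = √((5)² + (6.7202)²) = √(70.1605) ≈ 8.3762,
  v_1 = u/||u|| ≈ (0.5969, 0.8023) (||v_1|| = 1).

λ_1 = 21.7202,  λ_2 = 11.2798;  v_1 ≈ (0.5969, 0.8023)


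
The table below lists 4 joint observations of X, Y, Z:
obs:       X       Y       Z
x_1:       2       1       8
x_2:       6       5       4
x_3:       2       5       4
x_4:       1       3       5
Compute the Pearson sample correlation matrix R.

Step 1 — column means:
  mean(X) = (2 + 6 + 2 + 1) / 4 = 11/4 = 2.75
  mean(Y) = (1 + 5 + 5 + 3) / 4 = 14/4 = 3.5
  mean(Z) = (8 + 4 + 4 + 5) / 4 = 21/4 = 5.25

Step 2 — sample variances and covariances s[i,j] = (1/(n-1)) · Σ_k (x_{k,i} - mean_i) · (x_{k,j} - mean_j), with n-1 = 3:
  s[X,X] = ((-0.75)·(-0.75) + (3.25)·(3.25) + (-0.75)·(-0.75) + (-1.75)·(-1.75)) / 3 = 14.75/3 = 4.9167
  s[X,Y] = ((-0.75)·(-2.5) + (3.25)·(1.5) + (-0.75)·(1.5) + (-1.75)·(-0.5)) / 3 = 6.5/3 = 2.1667
  s[X,Z] = ((-0.75)·(2.75) + (3.25)·(-1.25) + (-0.75)·(-1.25) + (-1.75)·(-0.25)) / 3 = -4.75/3 = -1.5833
  s[Y,Y] = ((-2.5)·(-2.5) + (1.5)·(1.5) + (1.5)·(1.5) + (-0.5)·(-0.5)) / 3 = 11/3 = 3.6667
  s[Y,Z] = ((-2.5)·(2.75) + (1.5)·(-1.25) + (1.5)·(-1.25) + (-0.5)·(-0.25)) / 3 = -10.5/3 = -3.5
  s[Z,Z] = ((2.75)·(2.75) + (-1.25)·(-1.25) + (-1.25)·(-1.25) + (-0.25)·(-0.25)) / 3 = 10.75/3 = 3.5833
  Sample standard deviations s_i = √(s[i,i]):
  s(X) = √(4.9167) = 2.2174
  s(Y) = √(3.6667) = 1.9149
  s(Z) = √(3.5833) = 1.893

Step 3 — r_{ij} = s_{ij} / (s_i · s_j):
  r[X,X] = 1 (diagonal).
  r[X,Y] = 2.1667 / (2.2174 · 1.9149) = 2.1667 / 4.2459 = 0.5103
  r[X,Z] = -1.5833 / (2.2174 · 1.893) = -1.5833 / 4.1974 = -0.3772
  r[Y,Y] = 1 (diagonal).
  r[Y,Z] = -3.5 / (1.9149 · 1.893) = -3.5 / 3.6248 = -0.9656
  r[Z,Z] = 1 (diagonal).

R is symmetric with unit diagonal. Assembling:

R = [[1, 0.5103, -0.3772],
 [0.5103, 1, -0.9656],
 [-0.3772, -0.9656, 1]]


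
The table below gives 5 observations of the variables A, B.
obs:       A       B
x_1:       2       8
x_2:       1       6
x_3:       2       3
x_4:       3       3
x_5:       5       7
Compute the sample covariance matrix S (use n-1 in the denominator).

Step 1 — column means:
  mean(A) = (2 + 1 + 2 + 3 + 5) / 5 = 13/5 = 2.6
  mean(B) = (8 + 6 + 3 + 3 + 7) / 5 = 27/5 = 5.4

Step 2 — sample covariance S[i,j] = (1/(n-1)) · Σ_k (x_{k,i} - mean_i) · (x_{k,j} - mean_j), with n-1 = 4.
  S[A,A] = ((-0.6)·(-0.6) + (-1.6)·(-1.6) + (-0.6)·(-0.6) + (0.4)·(0.4) + (2.4)·(2.4)) / 4 = 9.2/4 = 2.3
  S[A,B] = ((-0.6)·(2.6) + (-1.6)·(0.6) + (-0.6)·(-2.4) + (0.4)·(-2.4) + (2.4)·(1.6)) / 4 = 1.8/4 = 0.45
  S[B,B] = ((2.6)·(2.6) + (0.6)·(0.6) + (-2.4)·(-2.4) + (-2.4)·(-2.4) + (1.6)·(1.6)) / 4 = 21.2/4 = 5.3

S is symmetric (S[j,i] = S[i,j]). Assembling:

S = [[2.3, 0.45],
 [0.45, 5.3]]


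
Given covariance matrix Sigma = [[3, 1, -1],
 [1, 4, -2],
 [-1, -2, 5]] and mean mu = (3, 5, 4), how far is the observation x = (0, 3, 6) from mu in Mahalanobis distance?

Step 1 — centre the observation: (x - mu) = (-3, -2, 2).

Step 2 — invert Sigma (cofactor / det for 3×3, or solve directly):
  Sigma^{-1} = [[0.3721, -0.0698, 0.0465],
 [-0.0698, 0.3256, 0.1163],
 [0.0465, 0.1163, 0.2558]].

Step 3 — form the quadratic (x - mu)^T · Sigma^{-1} · (x - mu):
  Sigma^{-1} · (x - mu) = (-0.8837, -0.2093, 0.1395).
  (x - mu)^T · [Sigma^{-1} · (x - mu)] = (-3)·(-0.8837) + (-2)·(-0.2093) + (2)·(0.1395) = 3.3488.

Step 4 — take square root: d = √(3.3488) ≈ 1.83.

d(x, mu) = √(3.3488) ≈ 1.83


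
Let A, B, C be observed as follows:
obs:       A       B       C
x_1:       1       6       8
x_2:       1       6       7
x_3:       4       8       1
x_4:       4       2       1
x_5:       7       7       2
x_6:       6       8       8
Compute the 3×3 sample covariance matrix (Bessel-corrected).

Step 1 — column means:
  mean(A) = (1 + 1 + 4 + 4 + 7 + 6) / 6 = 23/6 = 3.8333
  mean(B) = (6 + 6 + 8 + 2 + 7 + 8) / 6 = 37/6 = 6.1667
  mean(C) = (8 + 7 + 1 + 1 + 2 + 8) / 6 = 27/6 = 4.5

Step 2 — sample covariance S[i,j] = (1/(n-1)) · Σ_k (x_{k,i} - mean_i) · (x_{k,j} - mean_j), with n-1 = 5.
  S[A,A] = ((-2.8333)·(-2.8333) + (-2.8333)·(-2.8333) + (0.1667)·(0.1667) + (0.1667)·(0.1667) + (3.1667)·(3.1667) + (2.1667)·(2.1667)) / 5 = 30.8333/5 = 6.1667
  S[A,B] = ((-2.8333)·(-0.1667) + (-2.8333)·(-0.1667) + (0.1667)·(1.8333) + (0.1667)·(-4.1667) + (3.1667)·(0.8333) + (2.1667)·(1.8333)) / 5 = 7.1667/5 = 1.4333
  S[A,C] = ((-2.8333)·(3.5) + (-2.8333)·(2.5) + (0.1667)·(-3.5) + (0.1667)·(-3.5) + (3.1667)·(-2.5) + (2.1667)·(3.5)) / 5 = -18.5/5 = -3.7
  S[B,B] = ((-0.1667)·(-0.1667) + (-0.1667)·(-0.1667) + (1.8333)·(1.8333) + (-4.1667)·(-4.1667) + (0.8333)·(0.8333) + (1.8333)·(1.8333)) / 5 = 24.8333/5 = 4.9667
  S[B,C] = ((-0.1667)·(3.5) + (-0.1667)·(2.5) + (1.8333)·(-3.5) + (-4.1667)·(-3.5) + (0.8333)·(-2.5) + (1.8333)·(3.5)) / 5 = 11.5/5 = 2.3
  S[C,C] = ((3.5)·(3.5) + (2.5)·(2.5) + (-3.5)·(-3.5) + (-3.5)·(-3.5) + (-2.5)·(-2.5) + (3.5)·(3.5)) / 5 = 61.5/5 = 12.3

S is symmetric (S[j,i] = S[i,j]). Assembling:

S = [[6.1667, 1.4333, -3.7],
 [1.4333, 4.9667, 2.3],
 [-3.7, 2.3, 12.3]]


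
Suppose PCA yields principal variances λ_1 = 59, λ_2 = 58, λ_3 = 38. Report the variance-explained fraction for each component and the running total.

Step 1 — total variance = trace(Sigma) = Σ λ_i = 59 + 58 + 38 = 155.

Step 2 — fraction explained by component i = λ_i / Σ λ:
  PC1: 59/155 = 0.3806
  PC2: 58/155 = 0.3742
  PC3: 38/155 = 0.2452

Step 3 — cumulative fraction after k components = (λ_1 + ... + λ_k) / Σ λ:
  k = 1: 59/155 = 0.3806
  k = 2: (59 + 58)/155 = 117/155 = 0.7548
  k = 3: (59 + 58 + 38)/155 = 155/155 = 1

Summary (fraction, with percent):

explained: PC1 0.3806 (38.06%), PC2 0.3742 (37.42%), PC3 0.2452 (24.52%);  cumulative: 0.3806, 0.7548, 1


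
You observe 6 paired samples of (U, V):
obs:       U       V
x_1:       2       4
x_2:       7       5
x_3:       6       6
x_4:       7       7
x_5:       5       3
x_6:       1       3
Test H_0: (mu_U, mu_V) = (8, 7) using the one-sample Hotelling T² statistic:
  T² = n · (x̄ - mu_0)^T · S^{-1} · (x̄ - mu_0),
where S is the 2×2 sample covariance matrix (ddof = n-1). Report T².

Step 1 — sample mean vector:
  mean(U) = (2 + 7 + 6 + 7 + 5 + 1) / 6 = 28/6 = 4.6667
  mean(V) = (4 + 5 + 6 + 7 + 3 + 3) / 6 = 28/6 = 4.6667
  x̄ = (4.6667, 4.6667),  deviation x̄ - mu_0 = (4.6667, 4.6667) - (8, 7) = (-3.3333, -2.3333).

Step 2 — sample covariance matrix, S[i,j] = (1/(n-1)) · Σ_k (x_{k,i} - mean_i) · (x_{k,j} - mean_j), divisor n-1 = 5:
  S[U,U] = ((-2.6667)·(-2.6667) + (2.3333)·(2.3333) + (1.3333)·(1.3333) + (2.3333)·(2.3333) + (0.3333)·(0.3333) + (-3.6667)·(-3.6667)) / 5 = 33.3333/5 = 6.6667
  S[U,V] = ((-2.6667)·(-0.6667) + (2.3333)·(0.3333) + (1.3333)·(1.3333) + (2.3333)·(2.3333) + (0.3333)·(-1.6667) + (-3.6667)·(-1.6667)) / 5 = 15.3333/5 = 3.0667
  S[V,V] = ((-0.6667)·(-0.6667) + (0.3333)·(0.3333) + (1.3333)·(1.3333) + (2.3333)·(2.3333) + (-1.6667)·(-1.6667) + (-1.6667)·(-1.6667)) / 5 = 13.3333/5 = 2.6667
  S = [[6.6667, 3.0667],
 [3.0667, 2.6667]].

Step 3 — invert S. det(S) = 6.6667·2.6667 - (3.0667)² = 8.3733.
  S^{-1} = (1/det) · [[d, -b], [-b, a]] = [[0.3185, -0.3662],
 [-0.3662, 0.7962]].

Step 4 — quadratic form (x̄ - mu_0)^T · S^{-1} · (x̄ - mu_0):
  S^{-1} · (x̄ - mu_0) = (-0.207, -0.6369),
  (x̄ - mu_0)^T · [...] = (-3.3333)·(-0.207) + (-2.3333)·(-0.6369) = 2.1762.

Step 5 — scale by n: T² = 6 · 2.1762 = 13.0573.

T² ≈ 13.0573


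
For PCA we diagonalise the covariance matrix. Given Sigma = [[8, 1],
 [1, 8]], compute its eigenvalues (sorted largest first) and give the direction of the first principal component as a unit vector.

Step 1 — characteristic polynomial of 2×2 Sigma:
  det(Sigma - λI) = λ² - trace · λ + det = 0.
  trace = 8 + 8 = 16, det = 8·8 - (1)² = 63.
Step 2 — discriminant:
  Δ = trace² - 4·det = 256 - 252 = 4.
Step 3 — eigenvalues:
  λ = (trace ± √Δ)/2 = (16 ± 2)/2,
  λ_1 = 9,  λ_2 = 7.

Step 4 — unit eigenvector for λ_1: solve (Sigma - λ_1 I)v = 0. First row:
  (8 - 9)·v_x + (1)·v_y = 0, i.e. (-1)·v_x + (1)·v_y = 0,
  so v ∝ (b, λ_1 - a) = (1, 1) = u.
  ||u|| = √((1)² + (1)²) = √(2) ≈ 1.4142,
  v_1 = u/||u|| ≈ (0.7071, 0.7071) (||v_1|| = 1).

λ_1 = 9,  λ_2 = 7;  v_1 ≈ (0.7071, 0.7071)


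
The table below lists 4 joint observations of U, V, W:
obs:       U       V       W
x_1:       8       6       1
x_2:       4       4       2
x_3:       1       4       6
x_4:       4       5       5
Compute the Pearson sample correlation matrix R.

Step 1 — column means:
  mean(U) = (8 + 4 + 1 + 4) / 4 = 17/4 = 4.25
  mean(V) = (6 + 4 + 4 + 5) / 4 = 19/4 = 4.75
  mean(W) = (1 + 2 + 6 + 5) / 4 = 14/4 = 3.5

Step 2 — sample variances and covariances s[i,j] = (1/(n-1)) · Σ_k (x_{k,i} - mean_i) · (x_{k,j} - mean_j), with n-1 = 3:
  s[U,U] = ((3.75)·(3.75) + (-0.25)·(-0.25) + (-3.25)·(-3.25) + (-0.25)·(-0.25)) / 3 = 24.75/3 = 8.25
  s[U,V] = ((3.75)·(1.25) + (-0.25)·(-0.75) + (-3.25)·(-0.75) + (-0.25)·(0.25)) / 3 = 7.25/3 = 2.4167
  s[U,W] = ((3.75)·(-2.5) + (-0.25)·(-1.5) + (-3.25)·(2.5) + (-0.25)·(1.5)) / 3 = -17.5/3 = -5.8333
  s[V,V] = ((1.25)·(1.25) + (-0.75)·(-0.75) + (-0.75)·(-0.75) + (0.25)·(0.25)) / 3 = 2.75/3 = 0.9167
  s[V,W] = ((1.25)·(-2.5) + (-0.75)·(-1.5) + (-0.75)·(2.5) + (0.25)·(1.5)) / 3 = -3.5/3 = -1.1667
  s[W,W] = ((-2.5)·(-2.5) + (-1.5)·(-1.5) + (2.5)·(2.5) + (1.5)·(1.5)) / 3 = 17/3 = 5.6667
  Sample standard deviations s_i = √(s[i,i]):
  s(U) = √(8.25) = 2.8723
  s(V) = √(0.9167) = 0.9574
  s(W) = √(5.6667) = 2.3805

Step 3 — r_{ij} = s_{ij} / (s_i · s_j):
  r[U,U] = 1 (diagonal).
  r[U,V] = 2.4167 / (2.8723 · 0.9574) = 2.4167 / 2.75 = 0.8788
  r[U,W] = -5.8333 / (2.8723 · 2.3805) = -5.8333 / 6.8374 = -0.8532
  r[V,V] = 1 (diagonal).
  r[V,W] = -1.1667 / (0.9574 · 2.3805) = -1.1667 / 2.2791 = -0.5119
  r[W,W] = 1 (diagonal).

R is symmetric with unit diagonal. Assembling:

R = [[1, 0.8788, -0.8532],
 [0.8788, 1, -0.5119],
 [-0.8532, -0.5119, 1]]


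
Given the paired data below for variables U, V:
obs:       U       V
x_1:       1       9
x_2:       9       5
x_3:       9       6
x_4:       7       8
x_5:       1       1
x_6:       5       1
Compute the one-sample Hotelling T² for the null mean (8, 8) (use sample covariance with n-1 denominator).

Step 1 — sample mean vector:
  mean(U) = (1 + 9 + 9 + 7 + 1 + 5) / 6 = 32/6 = 5.3333
  mean(V) = (9 + 5 + 6 + 8 + 1 + 1) / 6 = 30/6 = 5
  x̄ = (5.3333, 5),  deviation x̄ - mu_0 = (5.3333, 5) - (8, 8) = (-2.6667, -3).

Step 2 — sample covariance matrix, S[i,j] = (1/(n-1)) · Σ_k (x_{k,i} - mean_i) · (x_{k,j} - mean_j), divisor n-1 = 5:
  S[U,U] = ((-4.3333)·(-4.3333) + (3.6667)·(3.6667) + (3.6667)·(3.6667) + (1.6667)·(1.6667) + (-4.3333)·(-4.3333) + (-0.3333)·(-0.3333)) / 5 = 67.3333/5 = 13.4667
  S[U,V] = ((-4.3333)·(4) + (3.6667)·(0) + (3.6667)·(1) + (1.6667)·(3) + (-4.3333)·(-4) + (-0.3333)·(-4)) / 5 = 10/5 = 2
  S[V,V] = ((4)·(4) + (0)·(0) + (1)·(1) + (3)·(3) + (-4)·(-4) + (-4)·(-4)) / 5 = 58/5 = 11.6
  S = [[13.4667, 2],
 [2, 11.6]].

Step 3 — invert S. det(S) = 13.4667·11.6 - (2)² = 152.2133.
  S^{-1} = (1/det) · [[d, -b], [-b, a]] = [[0.0762, -0.0131],
 [-0.0131, 0.0885]].

Step 4 — quadratic form (x̄ - mu_0)^T · S^{-1} · (x̄ - mu_0):
  S^{-1} · (x̄ - mu_0) = (-0.1638, -0.2304),
  (x̄ - mu_0)^T · [...] = (-2.6667)·(-0.1638) + (-3)·(-0.2304) = 1.1279.

Step 5 — scale by n: T² = 6 · 1.1279 = 6.7677.

T² ≈ 6.7677


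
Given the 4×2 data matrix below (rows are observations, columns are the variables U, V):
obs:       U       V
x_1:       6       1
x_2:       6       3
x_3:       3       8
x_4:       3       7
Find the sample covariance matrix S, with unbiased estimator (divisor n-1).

Step 1 — column means:
  mean(U) = (6 + 6 + 3 + 3) / 4 = 18/4 = 4.5
  mean(V) = (1 + 3 + 8 + 7) / 4 = 19/4 = 4.75

Step 2 — sample covariance S[i,j] = (1/(n-1)) · Σ_k (x_{k,i} - mean_i) · (x_{k,j} - mean_j), with n-1 = 3.
  S[U,U] = ((1.5)·(1.5) + (1.5)·(1.5) + (-1.5)·(-1.5) + (-1.5)·(-1.5)) / 3 = 9/3 = 3
  S[U,V] = ((1.5)·(-3.75) + (1.5)·(-1.75) + (-1.5)·(3.25) + (-1.5)·(2.25)) / 3 = -16.5/3 = -5.5
  S[V,V] = ((-3.75)·(-3.75) + (-1.75)·(-1.75) + (3.25)·(3.25) + (2.25)·(2.25)) / 3 = 32.75/3 = 10.9167

S is symmetric (S[j,i] = S[i,j]). Assembling:

S = [[3, -5.5],
 [-5.5, 10.9167]]


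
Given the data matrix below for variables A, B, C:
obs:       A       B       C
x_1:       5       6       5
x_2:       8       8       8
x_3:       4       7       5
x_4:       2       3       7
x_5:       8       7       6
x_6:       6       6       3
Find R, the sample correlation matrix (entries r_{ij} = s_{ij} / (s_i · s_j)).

Step 1 — column means:
  mean(A) = (5 + 8 + 4 + 2 + 8 + 6) / 6 = 33/6 = 5.5
  mean(B) = (6 + 8 + 7 + 3 + 7 + 6) / 6 = 37/6 = 6.1667
  mean(C) = (5 + 8 + 5 + 7 + 6 + 3) / 6 = 34/6 = 5.6667

Step 2 — sample variances and covariances s[i,j] = (1/(n-1)) · Σ_k (x_{k,i} - mean_i) · (x_{k,j} - mean_j), with n-1 = 5:
  s[A,A] = ((-0.5)·(-0.5) + (2.5)·(2.5) + (-1.5)·(-1.5) + (-3.5)·(-3.5) + (2.5)·(2.5) + (0.5)·(0.5)) / 5 = 27.5/5 = 5.5
  s[A,B] = ((-0.5)·(-0.1667) + (2.5)·(1.8333) + (-1.5)·(0.8333) + (-3.5)·(-3.1667) + (2.5)·(0.8333) + (0.5)·(-0.1667)) / 5 = 16.5/5 = 3.3
  s[A,C] = ((-0.5)·(-0.6667) + (2.5)·(2.3333) + (-1.5)·(-0.6667) + (-3.5)·(1.3333) + (2.5)·(0.3333) + (0.5)·(-2.6667)) / 5 = 2/5 = 0.4
  s[B,B] = ((-0.1667)·(-0.1667) + (1.8333)·(1.8333) + (0.8333)·(0.8333) + (-3.1667)·(-3.1667) + (0.8333)·(0.8333) + (-0.1667)·(-0.1667)) / 5 = 14.8333/5 = 2.9667
  s[B,C] = ((-0.1667)·(-0.6667) + (1.8333)·(2.3333) + (0.8333)·(-0.6667) + (-3.1667)·(1.3333) + (0.8333)·(0.3333) + (-0.1667)·(-2.6667)) / 5 = 0.3333/5 = 0.0667
  s[C,C] = ((-0.6667)·(-0.6667) + (2.3333)·(2.3333) + (-0.6667)·(-0.6667) + (1.3333)·(1.3333) + (0.3333)·(0.3333) + (-2.6667)·(-2.6667)) / 5 = 15.3333/5 = 3.0667
  Sample standard deviations s_i = √(s[i,i]):
  s(A) = √(5.5) = 2.3452
  s(B) = √(2.9667) = 1.7224
  s(C) = √(3.0667) = 1.7512

Step 3 — r_{ij} = s_{ij} / (s_i · s_j):
  r[A,A] = 1 (diagonal).
  r[A,B] = 3.3 / (2.3452 · 1.7224) = 3.3 / 4.0394 = 0.817
  r[A,C] = 0.4 / (2.3452 · 1.7512) = 0.4 / 4.1069 = 0.0974
  r[B,B] = 1 (diagonal).
  r[B,C] = 0.0667 / (1.7224 · 1.7512) = 0.0667 / 3.0163 = 0.0221
  r[C,C] = 1 (diagonal).

R is symmetric with unit diagonal. Assembling:

R = [[1, 0.817, 0.0974],
 [0.817, 1, 0.0221],
 [0.0974, 0.0221, 1]]


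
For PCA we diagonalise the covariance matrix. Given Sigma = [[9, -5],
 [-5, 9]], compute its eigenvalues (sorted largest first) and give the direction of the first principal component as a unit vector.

Step 1 — characteristic polynomial of 2×2 Sigma:
  det(Sigma - λI) = λ² - trace · λ + det = 0.
  trace = 9 + 9 = 18, det = 9·9 - (-5)² = 56.
Step 2 — discriminant:
  Δ = trace² - 4·det = 324 - 224 = 100.
Step 3 — eigenvalues:
  λ = (trace ± √Δ)/2 = (18 ± 10)/2,
  λ_1 = 14,  λ_2 = 4.

Step 4 — unit eigenvector for λ_1: solve (Sigma - λ_1 I)v = 0. First row:
  (9 - 14)·v_x + (-5)·v_y = 0, i.e. (-5)·v_x + (-5)·v_y = 0,
  so v ∝ (b, λ_1 - a) = (-5, 5); multiply by -1 so the first entry is positive: u = (5, -5).
  ||u|| = √((5)² + (-5)²) = √(50) ≈ 7.0711,
  v_1 = u/||u|| ≈ (0.7071, -0.7071) (||v_1|| = 1).

λ_1 = 14,  λ_2 = 4;  v_1 ≈ (0.7071, -0.7071)


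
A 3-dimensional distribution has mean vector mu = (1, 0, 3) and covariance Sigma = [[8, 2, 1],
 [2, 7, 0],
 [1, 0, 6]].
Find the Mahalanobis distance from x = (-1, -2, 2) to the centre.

Step 1 — centre the observation: (x - mu) = (-2, -2, -1).

Step 2 — invert Sigma (cofactor / det for 3×3, or solve directly):
  Sigma^{-1} = [[0.1377, -0.0393, -0.023],
 [-0.0393, 0.1541, 0.0066],
 [-0.023, 0.0066, 0.1705]].

Step 3 — form the quadratic (x - mu)^T · Sigma^{-1} · (x - mu):
  Sigma^{-1} · (x - mu) = (-0.1738, -0.2361, -0.1377).
  (x - mu)^T · [Sigma^{-1} · (x - mu)] = (-2)·(-0.1738) + (-2)·(-0.2361) + (-1)·(-0.1377) = 0.9574.

Step 4 — take square root: d = √(0.9574) ≈ 0.9785.

d(x, mu) = √(0.9574) ≈ 0.9785


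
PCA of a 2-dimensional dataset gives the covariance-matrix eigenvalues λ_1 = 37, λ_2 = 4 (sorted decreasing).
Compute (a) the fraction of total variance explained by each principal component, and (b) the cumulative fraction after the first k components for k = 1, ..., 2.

Step 1 — total variance = trace(Sigma) = Σ λ_i = 37 + 4 = 41.

Step 2 — fraction explained by component i = λ_i / Σ λ:
  PC1: 37/41 = 0.9024
  PC2: 4/41 = 0.0976

Step 3 — cumulative fraction after k components = (λ_1 + ... + λ_k) / Σ λ:
  k = 1: 37/41 = 0.9024
  k = 2: (37 + 4)/41 = 41/41 = 1

Summary (fraction, with percent):

explained: PC1 0.9024 (90.24%), PC2 0.0976 (9.76%);  cumulative: 0.9024, 1


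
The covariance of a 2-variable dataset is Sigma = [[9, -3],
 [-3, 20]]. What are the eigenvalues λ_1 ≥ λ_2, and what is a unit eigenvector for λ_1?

Step 1 — characteristic polynomial of 2×2 Sigma:
  det(Sigma - λI) = λ² - trace · λ + det = 0.
  trace = 9 + 20 = 29, det = 9·20 - (-3)² = 171.
Step 2 — discriminant:
  Δ = trace² - 4·det = 841 - 684 = 157.
Step 3 — eigenvalues:
  λ = (trace ± √Δ)/2 = (29 ± 12.53)/2,
  λ_1 = 20.765,  λ_2 = 8.235.

Step 4 — unit eigenvector for λ_1: solve (Sigma - λ_1 I)v = 0. First row:
  (9 - 20.765)·v_x + (-3)·v_y = 0, i.e. (-11.765)·v_x + (-3)·v_y = 0,
  so v ∝ (b, λ_1 - a) = (-3, 11.765); multiply by -1 so the first entry is positive: u = (3, -11.765).
  ||u|| = √((3)² + (-11.765)²) = √(147.4148) ≈ 12.1414,
  v_1 = u/||u|| ≈ (0.2471, -0.969) (||v_1|| = 1).

λ_1 = 20.765,  λ_2 = 8.235;  v_1 ≈ (0.2471, -0.969)


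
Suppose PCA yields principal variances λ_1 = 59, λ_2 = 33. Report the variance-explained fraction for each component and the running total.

Step 1 — total variance = trace(Sigma) = Σ λ_i = 59 + 33 = 92.

Step 2 — fraction explained by component i = λ_i / Σ λ:
  PC1: 59/92 = 0.6413
  PC2: 33/92 = 0.3587

Step 3 — cumulative fraction after k components = (λ_1 + ... + λ_k) / Σ λ:
  k = 1: 59/92 = 0.6413
  k = 2: (59 + 33)/92 = 92/92 = 1

Summary (fraction, with percent):

explained: PC1 0.6413 (64.13%), PC2 0.3587 (35.87%);  cumulative: 0.6413, 1


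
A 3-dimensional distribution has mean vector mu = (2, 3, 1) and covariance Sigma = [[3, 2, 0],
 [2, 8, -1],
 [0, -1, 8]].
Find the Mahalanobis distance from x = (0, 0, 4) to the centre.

Step 1 — centre the observation: (x - mu) = (-2, -3, 3).

Step 2 — invert Sigma (cofactor / det for 3×3, or solve directly):
  Sigma^{-1} = [[0.4013, -0.1019, -0.0127],
 [-0.1019, 0.1529, 0.0191],
 [-0.0127, 0.0191, 0.1274]].

Step 3 — form the quadratic (x - mu)^T · Sigma^{-1} · (x - mu):
  Sigma^{-1} · (x - mu) = (-0.535, -0.1975, 0.3503).
  (x - mu)^T · [Sigma^{-1} · (x - mu)] = (-2)·(-0.535) + (-3)·(-0.1975) + (3)·(0.3503) = 2.7134.

Step 4 — take square root: d = √(2.7134) ≈ 1.6472.

d(x, mu) = √(2.7134) ≈ 1.6472


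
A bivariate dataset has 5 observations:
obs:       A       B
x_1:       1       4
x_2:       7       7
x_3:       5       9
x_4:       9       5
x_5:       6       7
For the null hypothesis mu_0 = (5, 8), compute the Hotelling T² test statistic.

Step 1 — sample mean vector:
  mean(A) = (1 + 7 + 5 + 9 + 6) / 5 = 28/5 = 5.6
  mean(B) = (4 + 7 + 9 + 5 + 7) / 5 = 32/5 = 6.4
  x̄ = (5.6, 6.4),  deviation x̄ - mu_0 = (5.6, 6.4) - (5, 8) = (0.6, -1.6).

Step 2 — sample covariance matrix, S[i,j] = (1/(n-1)) · Σ_k (x_{k,i} - mean_i) · (x_{k,j} - mean_j), divisor n-1 = 4:
  S[A,A] = ((-4.6)·(-4.6) + (1.4)·(1.4) + (-0.6)·(-0.6) + (3.4)·(3.4) + (0.4)·(0.4)) / 4 = 35.2/4 = 8.8
  S[A,B] = ((-4.6)·(-2.4) + (1.4)·(0.6) + (-0.6)·(2.6) + (3.4)·(-1.4) + (0.4)·(0.6)) / 4 = 5.8/4 = 1.45
  S[B,B] = ((-2.4)·(-2.4) + (0.6)·(0.6) + (2.6)·(2.6) + (-1.4)·(-1.4) + (0.6)·(0.6)) / 4 = 15.2/4 = 3.8
  S = [[8.8, 1.45],
 [1.45, 3.8]].

Step 3 — invert S. det(S) = 8.8·3.8 - (1.45)² = 31.3375.
  S^{-1} = (1/det) · [[d, -b], [-b, a]] = [[0.1213, -0.0463],
 [-0.0463, 0.2808]].

Step 4 — quadratic form (x̄ - mu_0)^T · S^{-1} · (x̄ - mu_0):
  S^{-1} · (x̄ - mu_0) = (0.1468, -0.4771),
  (x̄ - mu_0)^T · [...] = (0.6)·(0.1468) + (-1.6)·(-0.4771) = 0.8514.

Step 5 — scale by n: T² = 5 · 0.8514 = 4.2569.

T² ≈ 4.2569


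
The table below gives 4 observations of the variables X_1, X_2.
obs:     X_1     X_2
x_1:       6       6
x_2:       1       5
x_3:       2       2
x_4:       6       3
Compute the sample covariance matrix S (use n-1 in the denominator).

Step 1 — column means:
  mean(X_1) = (6 + 1 + 2 + 6) / 4 = 15/4 = 3.75
  mean(X_2) = (6 + 5 + 2 + 3) / 4 = 16/4 = 4

Step 2 — sample covariance S[i,j] = (1/(n-1)) · Σ_k (x_{k,i} - mean_i) · (x_{k,j} - mean_j), with n-1 = 3.
  S[X_1,X_1] = ((2.25)·(2.25) + (-2.75)·(-2.75) + (-1.75)·(-1.75) + (2.25)·(2.25)) / 3 = 20.75/3 = 6.9167
  S[X_1,X_2] = ((2.25)·(2) + (-2.75)·(1) + (-1.75)·(-2) + (2.25)·(-1)) / 3 = 3/3 = 1
  S[X_2,X_2] = ((2)·(2) + (1)·(1) + (-2)·(-2) + (-1)·(-1)) / 3 = 10/3 = 3.3333

S is symmetric (S[j,i] = S[i,j]). Assembling:

S = [[6.9167, 1],
 [1, 3.3333]]


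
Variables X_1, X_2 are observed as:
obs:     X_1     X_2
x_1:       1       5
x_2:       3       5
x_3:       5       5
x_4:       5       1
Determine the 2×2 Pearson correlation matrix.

Step 1 — column means:
  mean(X_1) = (1 + 3 + 5 + 5) / 4 = 14/4 = 3.5
  mean(X_2) = (5 + 5 + 5 + 1) / 4 = 16/4 = 4

Step 2 — sample variances and covariances s[i,j] = (1/(n-1)) · Σ_k (x_{k,i} - mean_i) · (x_{k,j} - mean_j), with n-1 = 3:
  s[X_1,X_1] = ((-2.5)·(-2.5) + (-0.5)·(-0.5) + (1.5)·(1.5) + (1.5)·(1.5)) / 3 = 11/3 = 3.6667
  s[X_1,X_2] = ((-2.5)·(1) + (-0.5)·(1) + (1.5)·(1) + (1.5)·(-3)) / 3 = -6/3 = -2
  s[X_2,X_2] = ((1)·(1) + (1)·(1) + (1)·(1) + (-3)·(-3)) / 3 = 12/3 = 4
  Sample standard deviations s_i = √(s[i,i]):
  s(X_1) = √(3.6667) = 1.9149
  s(X_2) = √(4) = 2

Step 3 — r_{ij} = s_{ij} / (s_i · s_j):
  r[X_1,X_1] = 1 (diagonal).
  r[X_1,X_2] = -2 / (1.9149 · 2) = -2 / 3.8297 = -0.5222
  r[X_2,X_2] = 1 (diagonal).

R is symmetric with unit diagonal. Assembling:

R = [[1, -0.5222],
 [-0.5222, 1]]


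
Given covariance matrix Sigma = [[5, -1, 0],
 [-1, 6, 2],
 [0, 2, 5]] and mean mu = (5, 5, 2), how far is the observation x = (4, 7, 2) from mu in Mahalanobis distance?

Step 1 — centre the observation: (x - mu) = (-1, 2, 0).

Step 2 — invert Sigma (cofactor / det for 3×3, or solve directly):
  Sigma^{-1} = [[0.208, 0.04, -0.016],
 [0.04, 0.2, -0.08],
 [-0.016, -0.08, 0.232]].

Step 3 — form the quadratic (x - mu)^T · Sigma^{-1} · (x - mu):
  Sigma^{-1} · (x - mu) = (-0.128, 0.36, -0.144).
  (x - mu)^T · [Sigma^{-1} · (x - mu)] = (-1)·(-0.128) + (2)·(0.36) + (0)·(-0.144) = 0.848.

Step 4 — take square root: d = √(0.848) ≈ 0.9209.

d(x, mu) = √(0.848) ≈ 0.9209


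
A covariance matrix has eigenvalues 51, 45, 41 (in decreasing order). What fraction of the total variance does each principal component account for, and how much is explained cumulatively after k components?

Step 1 — total variance = trace(Sigma) = Σ λ_i = 51 + 45 + 41 = 137.

Step 2 — fraction explained by component i = λ_i / Σ λ:
  PC1: 51/137 = 0.3723
  PC2: 45/137 = 0.3285
  PC3: 41/137 = 0.2993

Step 3 — cumulative fraction after k components = (λ_1 + ... + λ_k) / Σ λ:
  k = 1: 51/137 = 0.3723
  k = 2: (51 + 45)/137 = 96/137 = 0.7007
  k = 3: (51 + 45 + 41)/137 = 137/137 = 1

Summary (fraction, with percent):

explained: PC1 0.3723 (37.23%), PC2 0.3285 (32.85%), PC3 0.2993 (29.93%);  cumulative: 0.3723, 0.7007, 1


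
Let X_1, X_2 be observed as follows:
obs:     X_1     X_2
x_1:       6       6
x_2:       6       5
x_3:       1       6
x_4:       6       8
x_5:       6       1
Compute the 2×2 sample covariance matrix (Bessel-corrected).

Step 1 — column means:
  mean(X_1) = (6 + 6 + 1 + 6 + 6) / 5 = 25/5 = 5
  mean(X_2) = (6 + 5 + 6 + 8 + 1) / 5 = 26/5 = 5.2

Step 2 — sample covariance S[i,j] = (1/(n-1)) · Σ_k (x_{k,i} - mean_i) · (x_{k,j} - mean_j), with n-1 = 4.
  S[X_1,X_1] = ((1)·(1) + (1)·(1) + (-4)·(-4) + (1)·(1) + (1)·(1)) / 4 = 20/4 = 5
  S[X_1,X_2] = ((1)·(0.8) + (1)·(-0.2) + (-4)·(0.8) + (1)·(2.8) + (1)·(-4.2)) / 4 = -4/4 = -1
  S[X_2,X_2] = ((0.8)·(0.8) + (-0.2)·(-0.2) + (0.8)·(0.8) + (2.8)·(2.8) + (-4.2)·(-4.2)) / 4 = 26.8/4 = 6.7

S is symmetric (S[j,i] = S[i,j]). Assembling:

S = [[5, -1],
 [-1, 6.7]]


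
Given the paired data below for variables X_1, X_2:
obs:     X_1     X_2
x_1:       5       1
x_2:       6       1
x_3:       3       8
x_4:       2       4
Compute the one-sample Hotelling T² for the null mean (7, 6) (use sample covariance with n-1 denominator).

Step 1 — sample mean vector:
  mean(X_1) = (5 + 6 + 3 + 2) / 4 = 16/4 = 4
  mean(X_2) = (1 + 1 + 8 + 4) / 4 = 14/4 = 3.5
  x̄ = (4, 3.5),  deviation x̄ - mu_0 = (4, 3.5) - (7, 6) = (-3, -2.5).

Step 2 — sample covariance matrix, S[i,j] = (1/(n-1)) · Σ_k (x_{k,i} - mean_i) · (x_{k,j} - mean_j), divisor n-1 = 3:
  S[X_1,X_1] = ((1)·(1) + (2)·(2) + (-1)·(-1) + (-2)·(-2)) / 3 = 10/3 = 3.3333
  S[X_1,X_2] = ((1)·(-2.5) + (2)·(-2.5) + (-1)·(4.5) + (-2)·(0.5)) / 3 = -13/3 = -4.3333
  S[X_2,X_2] = ((-2.5)·(-2.5) + (-2.5)·(-2.5) + (4.5)·(4.5) + (0.5)·(0.5)) / 3 = 33/3 = 11
  S = [[3.3333, -4.3333],
 [-4.3333, 11]].

Step 3 — invert S. det(S) = 3.3333·11 - (-4.3333)² = 17.8889.
  S^{-1} = (1/det) · [[d, -b], [-b, a]] = [[0.6149, 0.2422],
 [0.2422, 0.1863]].

Step 4 — quadratic form (x̄ - mu_0)^T · S^{-1} · (x̄ - mu_0):
  S^{-1} · (x̄ - mu_0) = (-2.4503, -1.1925),
  (x̄ - mu_0)^T · [...] = (-3)·(-2.4503) + (-2.5)·(-1.1925) = 10.3323.

Step 5 — scale by n: T² = 4 · 10.3323 = 41.3292.

T² ≈ 41.3292


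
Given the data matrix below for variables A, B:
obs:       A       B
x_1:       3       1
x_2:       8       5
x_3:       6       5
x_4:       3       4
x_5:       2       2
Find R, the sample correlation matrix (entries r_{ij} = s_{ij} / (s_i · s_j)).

Step 1 — column means:
  mean(A) = (3 + 8 + 6 + 3 + 2) / 5 = 22/5 = 4.4
  mean(B) = (1 + 5 + 5 + 4 + 2) / 5 = 17/5 = 3.4

Step 2 — sample variances and covariances s[i,j] = (1/(n-1)) · Σ_k (x_{k,i} - mean_i) · (x_{k,j} - mean_j), with n-1 = 4:
  s[A,A] = ((-1.4)·(-1.4) + (3.6)·(3.6) + (1.6)·(1.6) + (-1.4)·(-1.4) + (-2.4)·(-2.4)) / 4 = 25.2/4 = 6.3
  s[A,B] = ((-1.4)·(-2.4) + (3.6)·(1.6) + (1.6)·(1.6) + (-1.4)·(0.6) + (-2.4)·(-1.4)) / 4 = 14.2/4 = 3.55
  s[B,B] = ((-2.4)·(-2.4) + (1.6)·(1.6) + (1.6)·(1.6) + (0.6)·(0.6) + (-1.4)·(-1.4)) / 4 = 13.2/4 = 3.3
  Sample standard deviations s_i = √(s[i,i]):
  s(A) = √(6.3) = 2.51
  s(B) = √(3.3) = 1.8166

Step 3 — r_{ij} = s_{ij} / (s_i · s_j):
  r[A,A] = 1 (diagonal).
  r[A,B] = 3.55 / (2.51 · 1.8166) = 3.55 / 4.5596 = 0.7786
  r[B,B] = 1 (diagonal).

R is symmetric with unit diagonal. Assembling:

R = [[1, 0.7786],
 [0.7786, 1]]


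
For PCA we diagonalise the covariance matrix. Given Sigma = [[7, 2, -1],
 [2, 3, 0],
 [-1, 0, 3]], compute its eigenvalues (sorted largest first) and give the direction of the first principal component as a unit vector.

Step 1 — characteristic polynomial p(λ) = det(λI - Sigma) = λ³ - tr·λ² + c_1·λ - det, where tr = trace, c_1 = sum of the principal 2×2 minors, det = det(Sigma):
  tr = 7 + 3 + 3 = 13,
  c_1 = (7·3 - (2)²) + (7·3 - (-1)²) + (3·3 - (0)²) = 17 + 20 + 9 = 46,
  det = 7·(3·3 - (0)²) - (2)·((2)·3 - (0)·(-1)) + (-1)·((2)·(0) - 3·(-1)) = 7·(9) - (2)·(6) + (-1)·(3) = 48.
  So p(λ) = λ³ - 13λ² + 46λ - 48.
Step 2 — look for an integer root (rational root theorem: any rational root is an integer divisor of 48). Testing λ = 2:
  p(2) = 8 - 52 + 92 - 48 = 0  ✓
  Dividing out (λ - 2): p(λ) = (λ - 2)(λ² - 11λ + 24).
Step 3 — remaining eigenvalues from the quadratic λ² - 11λ + 24 = 0:
  Δ = 11² - 4·24 = 121 - 96 = 25,  λ = (11 ± √25)/2 = (11 ± 5)/2 = 8 or 3.
  Sorted: λ_1 = 8,  λ_2 = 3,  λ_3 = 2  (check: sum = 13 = tr ✓).

Step 4 — unit eigenvector for λ_1 = 8: v spans the null space of (Sigma - λ_1 I), whose rows are
  r_1 = (-1, 2, -1),  r_2 = (2, -5, 0),  r_3 = (-1, 0, -5).
  v is orthogonal to every row, so take v ∝ r_1 × r_2 = ((2)·(0) - (-1)·(-5), (-1)·(2) - (-1)·(0), (-1)·(-5) - (2)·(2)) = (-5, -2, 1).
  Rescale (multiply by -1 so the first nonzero entry is positive): u = (5, 2, -1).
  ||u|| = √((5)² + (2)² + (-1)²) = √(30) ≈ 5.4772,  v_1 = u/||u|| ≈ (0.9129, 0.3651, -0.1826) (||v_1|| = 1).

λ_1 = 8,  λ_2 = 3,  λ_3 = 2;  v_1 ≈ (0.9129, 0.3651, -0.1826)


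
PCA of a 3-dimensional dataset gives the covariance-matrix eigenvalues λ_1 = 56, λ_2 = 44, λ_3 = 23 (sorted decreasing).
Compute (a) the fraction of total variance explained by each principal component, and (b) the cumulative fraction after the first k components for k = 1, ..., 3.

Step 1 — total variance = trace(Sigma) = Σ λ_i = 56 + 44 + 23 = 123.

Step 2 — fraction explained by component i = λ_i / Σ λ:
  PC1: 56/123 = 0.4553
  PC2: 44/123 = 0.3577
  PC3: 23/123 = 0.187

Step 3 — cumulative fraction after k components = (λ_1 + ... + λ_k) / Σ λ:
  k = 1: 56/123 = 0.4553
  k = 2: (56 + 44)/123 = 100/123 = 0.813
  k = 3: (56 + 44 + 23)/123 = 123/123 = 1

Summary (fraction, with percent):

explained: PC1 0.4553 (45.53%), PC2 0.3577 (35.77%), PC3 0.187 (18.7%);  cumulative: 0.4553, 0.813, 1


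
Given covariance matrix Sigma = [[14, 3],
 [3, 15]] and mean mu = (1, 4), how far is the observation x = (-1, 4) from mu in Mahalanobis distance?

Step 1 — centre the observation: (x - mu) = (-2, 0).

Step 2 — invert Sigma. det(Sigma) = 14·15 - (3)² = 201.
  Sigma^{-1} = (1/det) · [[d, -b], [-b, a]] = [[0.0746, -0.0149],
 [-0.0149, 0.0697]].

Step 3 — form the quadratic (x - mu)^T · Sigma^{-1} · (x - mu):
  Sigma^{-1} · (x - mu) = (-0.1493, 0.0299).
  (x - mu)^T · [Sigma^{-1} · (x - mu)] = (-2)·(-0.1493) + (0)·(0.0299) = 0.2985.

Step 4 — take square root: d = √(0.2985) ≈ 0.5464.

d(x, mu) = √(0.2985) ≈ 0.5464


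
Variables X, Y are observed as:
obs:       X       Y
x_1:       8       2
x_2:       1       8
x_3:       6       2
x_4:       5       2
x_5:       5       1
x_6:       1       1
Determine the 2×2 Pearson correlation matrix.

Step 1 — column means:
  mean(X) = (8 + 1 + 6 + 5 + 5 + 1) / 6 = 26/6 = 4.3333
  mean(Y) = (2 + 8 + 2 + 2 + 1 + 1) / 6 = 16/6 = 2.6667

Step 2 — sample variances and covariances s[i,j] = (1/(n-1)) · Σ_k (x_{k,i} - mean_i) · (x_{k,j} - mean_j), with n-1 = 5:
  s[X,X] = ((3.6667)·(3.6667) + (-3.3333)·(-3.3333) + (1.6667)·(1.6667) + (0.6667)·(0.6667) + (0.6667)·(0.6667) + (-3.3333)·(-3.3333)) / 5 = 39.3333/5 = 7.8667
  s[X,Y] = ((3.6667)·(-0.6667) + (-3.3333)·(5.3333) + (1.6667)·(-0.6667) + (0.6667)·(-0.6667) + (0.6667)·(-1.6667) + (-3.3333)·(-1.6667)) / 5 = -17.3333/5 = -3.4667
  s[Y,Y] = ((-0.6667)·(-0.6667) + (5.3333)·(5.3333) + (-0.6667)·(-0.6667) + (-0.6667)·(-0.6667) + (-1.6667)·(-1.6667) + (-1.6667)·(-1.6667)) / 5 = 35.3333/5 = 7.0667
  Sample standard deviations s_i = √(s[i,i]):
  s(X) = √(7.8667) = 2.8048
  s(Y) = √(7.0667) = 2.6583

Step 3 — r_{ij} = s_{ij} / (s_i · s_j):
  r[X,X] = 1 (diagonal).
  r[X,Y] = -3.4667 / (2.8048 · 2.6583) = -3.4667 / 7.4559 = -0.465
  r[Y,Y] = 1 (diagonal).

R is symmetric with unit diagonal. Assembling:

R = [[1, -0.465],
 [-0.465, 1]]


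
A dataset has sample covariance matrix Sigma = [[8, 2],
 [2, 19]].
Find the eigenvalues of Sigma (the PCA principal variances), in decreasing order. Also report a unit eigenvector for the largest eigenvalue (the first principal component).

Step 1 — characteristic polynomial of 2×2 Sigma:
  det(Sigma - λI) = λ² - trace · λ + det = 0.
  trace = 8 + 19 = 27, det = 8·19 - (2)² = 148.
Step 2 — discriminant:
  Δ = trace² - 4·det = 729 - 592 = 137.
Step 3 — eigenvalues:
  λ = (trace ± √Δ)/2 = (27 ± 11.7047)/2,
  λ_1 = 19.3523,  λ_2 = 7.6477.

Step 4 — unit eigenvector for λ_1: solve (Sigma - λ_1 I)v = 0. First row:
  (8 - 19.3523)·v_x + (2)·v_y = 0, i.e. (-11.3523)·v_x + (2)·v_y = 0,
  so v ∝ (b, λ_1 - a) = (2, 11.3523) = u.
  ||u|| = √((2)² + (11.3523)²) = √(132.8758) ≈ 11.5272,
  v_1 = u/||u|| ≈ (0.1735, 0.9848) (||v_1|| = 1).

λ_1 = 19.3523,  λ_2 = 7.6477;  v_1 ≈ (0.1735, 0.9848)


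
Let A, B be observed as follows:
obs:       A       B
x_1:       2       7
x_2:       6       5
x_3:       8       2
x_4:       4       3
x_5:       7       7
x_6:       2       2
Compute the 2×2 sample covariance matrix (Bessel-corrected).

Step 1 — column means:
  mean(A) = (2 + 6 + 8 + 4 + 7 + 2) / 6 = 29/6 = 4.8333
  mean(B) = (7 + 5 + 2 + 3 + 7 + 2) / 6 = 26/6 = 4.3333

Step 2 — sample covariance S[i,j] = (1/(n-1)) · Σ_k (x_{k,i} - mean_i) · (x_{k,j} - mean_j), with n-1 = 5.
  S[A,A] = ((-2.8333)·(-2.8333) + (1.1667)·(1.1667) + (3.1667)·(3.1667) + (-0.8333)·(-0.8333) + (2.1667)·(2.1667) + (-2.8333)·(-2.8333)) / 5 = 32.8333/5 = 6.5667
  S[A,B] = ((-2.8333)·(2.6667) + (1.1667)·(0.6667) + (3.1667)·(-2.3333) + (-0.8333)·(-1.3333) + (2.1667)·(2.6667) + (-2.8333)·(-2.3333)) / 5 = -0.6667/5 = -0.1333
  S[B,B] = ((2.6667)·(2.6667) + (0.6667)·(0.6667) + (-2.3333)·(-2.3333) + (-1.3333)·(-1.3333) + (2.6667)·(2.6667) + (-2.3333)·(-2.3333)) / 5 = 27.3333/5 = 5.4667

S is symmetric (S[j,i] = S[i,j]). Assembling:

S = [[6.5667, -0.1333],
 [-0.1333, 5.4667]]


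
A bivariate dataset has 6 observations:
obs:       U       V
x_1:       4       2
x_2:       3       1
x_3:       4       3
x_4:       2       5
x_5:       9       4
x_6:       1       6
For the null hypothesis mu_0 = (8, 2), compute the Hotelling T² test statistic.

Step 1 — sample mean vector:
  mean(U) = (4 + 3 + 4 + 2 + 9 + 1) / 6 = 23/6 = 3.8333
  mean(V) = (2 + 1 + 3 + 5 + 4 + 6) / 6 = 21/6 = 3.5
  x̄ = (3.8333, 3.5),  deviation x̄ - mu_0 = (3.8333, 3.5) - (8, 2) = (-4.1667, 1.5).

Step 2 — sample covariance matrix, S[i,j] = (1/(n-1)) · Σ_k (x_{k,i} - mean_i) · (x_{k,j} - mean_j), divisor n-1 = 5:
  S[U,U] = ((0.1667)·(0.1667) + (-0.8333)·(-0.8333) + (0.1667)·(0.1667) + (-1.8333)·(-1.8333) + (5.1667)·(5.1667) + (-2.8333)·(-2.8333)) / 5 = 38.8333/5 = 7.7667
  S[U,V] = ((0.1667)·(-1.5) + (-0.8333)·(-2.5) + (0.1667)·(-0.5) + (-1.8333)·(1.5) + (5.1667)·(0.5) + (-2.8333)·(2.5)) / 5 = -5.5/5 = -1.1
  S[V,V] = ((-1.5)·(-1.5) + (-2.5)·(-2.5) + (-0.5)·(-0.5) + (1.5)·(1.5) + (0.5)·(0.5) + (2.5)·(2.5)) / 5 = 17.5/5 = 3.5
  S = [[7.7667, -1.1],
 [-1.1, 3.5]].

Step 3 — invert S. det(S) = 7.7667·3.5 - (-1.1)² = 25.9733.
  S^{-1} = (1/det) · [[d, -b], [-b, a]] = [[0.1348, 0.0424],
 [0.0424, 0.299]].

Step 4 — quadratic form (x̄ - mu_0)^T · S^{-1} · (x̄ - mu_0):
  S^{-1} · (x̄ - mu_0) = (-0.4979, 0.2721),
  (x̄ - mu_0)^T · [...] = (-4.1667)·(-0.4979) + (1.5)·(0.2721) = 2.4829.

Step 5 — scale by n: T² = 6 · 2.4829 = 14.8973.

T² ≈ 14.8973


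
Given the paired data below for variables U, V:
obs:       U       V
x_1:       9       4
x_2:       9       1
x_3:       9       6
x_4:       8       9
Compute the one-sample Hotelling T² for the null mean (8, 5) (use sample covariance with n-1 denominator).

Step 1 — sample mean vector:
  mean(U) = (9 + 9 + 9 + 8) / 4 = 35/4 = 8.75
  mean(V) = (4 + 1 + 6 + 9) / 4 = 20/4 = 5
  x̄ = (8.75, 5),  deviation x̄ - mu_0 = (8.75, 5) - (8, 5) = (0.75, 0).

Step 2 — sample covariance matrix, S[i,j] = (1/(n-1)) · Σ_k (x_{k,i} - mean_i) · (x_{k,j} - mean_j), divisor n-1 = 3:
  S[U,U] = ((0.25)·(0.25) + (0.25)·(0.25) + (0.25)·(0.25) + (-0.75)·(-0.75)) / 3 = 0.75/3 = 0.25
  S[U,V] = ((0.25)·(-1) + (0.25)·(-4) + (0.25)·(1) + (-0.75)·(4)) / 3 = -4/3 = -1.3333
  S[V,V] = ((-1)·(-1) + (-4)·(-4) + (1)·(1) + (4)·(4)) / 3 = 34/3 = 11.3333
  S = [[0.25, -1.3333],
 [-1.3333, 11.3333]].

Step 3 — invert S. det(S) = 0.25·11.3333 - (-1.3333)² = 1.0556.
  S^{-1} = (1/det) · [[d, -b], [-b, a]] = [[10.7368, 1.2632],
 [1.2632, 0.2368]].

Step 4 — quadratic form (x̄ - mu_0)^T · S^{-1} · (x̄ - mu_0):
  S^{-1} · (x̄ - mu_0) = (8.0526, 0.9474),
  (x̄ - mu_0)^T · [...] = (0.75)·(8.0526) + (0)·(0.9474) = 6.0395.

Step 5 — scale by n: T² = 4 · 6.0395 = 24.1579.

T² ≈ 24.1579
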